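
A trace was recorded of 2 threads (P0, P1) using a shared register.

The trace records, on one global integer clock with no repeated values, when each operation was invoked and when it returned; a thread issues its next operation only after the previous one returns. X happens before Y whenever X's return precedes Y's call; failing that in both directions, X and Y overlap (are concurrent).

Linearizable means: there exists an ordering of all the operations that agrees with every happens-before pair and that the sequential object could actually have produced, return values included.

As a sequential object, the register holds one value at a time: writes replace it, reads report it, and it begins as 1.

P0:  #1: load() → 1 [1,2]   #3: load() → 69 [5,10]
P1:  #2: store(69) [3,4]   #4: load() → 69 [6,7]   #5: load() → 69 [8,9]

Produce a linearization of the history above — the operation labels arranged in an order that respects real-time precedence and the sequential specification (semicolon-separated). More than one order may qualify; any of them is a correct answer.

#1; #2; #3; #4; #5

1. #1 load() → 1, leaving value 1
2. #2 store(69), leaving value 69
3. #3 load() → 69, leaving value 69
4. #4 load() → 69, leaving value 69
5. #5 load() → 69, leaving value 69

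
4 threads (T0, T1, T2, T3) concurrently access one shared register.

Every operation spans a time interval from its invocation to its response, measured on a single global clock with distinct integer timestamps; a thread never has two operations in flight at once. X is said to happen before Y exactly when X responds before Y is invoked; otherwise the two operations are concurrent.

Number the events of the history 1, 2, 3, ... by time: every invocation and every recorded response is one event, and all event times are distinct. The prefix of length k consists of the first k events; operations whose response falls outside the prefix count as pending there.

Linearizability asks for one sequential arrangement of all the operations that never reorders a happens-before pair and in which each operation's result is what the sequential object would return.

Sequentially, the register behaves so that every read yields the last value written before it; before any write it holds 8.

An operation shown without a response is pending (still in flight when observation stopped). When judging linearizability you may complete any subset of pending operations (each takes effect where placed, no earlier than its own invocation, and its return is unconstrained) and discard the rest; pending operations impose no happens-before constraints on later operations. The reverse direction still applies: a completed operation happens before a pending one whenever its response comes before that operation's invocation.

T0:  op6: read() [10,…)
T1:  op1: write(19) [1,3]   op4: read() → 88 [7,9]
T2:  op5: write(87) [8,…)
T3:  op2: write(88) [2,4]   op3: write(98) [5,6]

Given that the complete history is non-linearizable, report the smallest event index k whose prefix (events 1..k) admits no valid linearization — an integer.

9

events 1..8 are still linearizable — one witness is op1, op2, op3:
1. op1 write(19), leaving value 19
2. op2 write(88), leaving value 88
3. op3 write(98), leaving value 98
adding event 9 (op4 responds at 9) leaves no legal real-time order
include/drop combinations of the 1 pending operation (op5) were all tried; none helps
one such order, op1, op2, op3, op4 (pending dropped), breaks at step 4 where op4 read() → 88 is illegal
one such order, op2, op1, op3, op4 (pending dropped), breaks at step 4 where op4 read() → 88 is illegal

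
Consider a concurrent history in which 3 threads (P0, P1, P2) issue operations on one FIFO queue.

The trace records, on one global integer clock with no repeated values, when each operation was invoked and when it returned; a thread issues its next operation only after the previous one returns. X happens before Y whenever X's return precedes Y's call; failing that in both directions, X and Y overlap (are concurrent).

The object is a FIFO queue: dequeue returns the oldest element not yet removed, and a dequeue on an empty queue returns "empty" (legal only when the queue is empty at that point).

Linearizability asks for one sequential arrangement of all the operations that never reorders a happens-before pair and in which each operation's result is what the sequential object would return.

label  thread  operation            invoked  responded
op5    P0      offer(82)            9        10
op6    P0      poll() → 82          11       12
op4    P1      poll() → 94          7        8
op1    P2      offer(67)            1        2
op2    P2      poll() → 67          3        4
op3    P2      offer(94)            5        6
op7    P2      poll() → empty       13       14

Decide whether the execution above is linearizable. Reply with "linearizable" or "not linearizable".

linearizable

one valid linearization: op1, op2, op3, op4, op5, op6, op7
1. op1 offer(67), leaving queue <67>
2. op2 poll() → 67, leaving queue <>
3. op3 offer(94), leaving queue <94>
4. op4 poll() → 94, leaving queue <>
5. op5 offer(82), leaving queue <82>
6. op6 poll() → 82, leaving queue <>
7. op7 poll() → empty, leaving queue <>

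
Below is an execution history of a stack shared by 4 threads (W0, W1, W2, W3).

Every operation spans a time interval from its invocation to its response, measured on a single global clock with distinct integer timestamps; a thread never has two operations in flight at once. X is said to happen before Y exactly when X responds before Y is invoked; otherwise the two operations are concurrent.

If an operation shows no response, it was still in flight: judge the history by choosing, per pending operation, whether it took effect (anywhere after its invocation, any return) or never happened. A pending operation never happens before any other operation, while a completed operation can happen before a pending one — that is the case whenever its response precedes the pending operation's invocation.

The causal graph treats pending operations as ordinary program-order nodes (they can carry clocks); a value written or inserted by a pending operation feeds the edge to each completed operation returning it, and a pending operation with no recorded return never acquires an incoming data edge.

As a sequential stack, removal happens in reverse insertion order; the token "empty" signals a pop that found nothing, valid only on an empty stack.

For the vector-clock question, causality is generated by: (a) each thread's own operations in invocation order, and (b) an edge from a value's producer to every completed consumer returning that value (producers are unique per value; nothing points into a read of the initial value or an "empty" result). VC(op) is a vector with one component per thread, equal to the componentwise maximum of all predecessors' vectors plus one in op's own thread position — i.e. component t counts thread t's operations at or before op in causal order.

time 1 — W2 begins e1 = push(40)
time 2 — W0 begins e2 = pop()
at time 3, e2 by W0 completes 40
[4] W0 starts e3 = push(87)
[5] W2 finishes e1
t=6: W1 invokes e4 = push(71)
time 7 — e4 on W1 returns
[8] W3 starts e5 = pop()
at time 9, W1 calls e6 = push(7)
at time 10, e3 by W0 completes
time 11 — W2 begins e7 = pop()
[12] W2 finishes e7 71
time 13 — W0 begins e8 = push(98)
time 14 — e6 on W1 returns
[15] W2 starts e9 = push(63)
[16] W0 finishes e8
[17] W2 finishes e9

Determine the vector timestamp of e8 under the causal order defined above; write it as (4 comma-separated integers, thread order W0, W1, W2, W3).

invoked at 8, e5 has no predecessors; its own W3 bump gives (0, 0, 0, 1)
invoked at 1, e1 has no predecessors; its own W2 bump gives (0, 0, 1, 0)
invoked at 6, e4 has no predecessors; its own W1 bump gives (0, 1, 0, 0)
from VC(e4)=(0, 1, 0, 0), e6 (invoked 9) maxes components and bumps W1 → (0, 2, 0, 0)
from VC(e1)=(0, 0, 1, 0), e2 (invoked 2) maxes components and bumps W0 → (1, 0, 1, 0)
from VC(e1)=(0, 0, 1, 0), VC(e4)=(0, 1, 0, 0), e7 (invoked 11) maxes components and bumps W2 → (0, 1, 2, 0)
from VC(e2)=(1, 0, 1, 0), e3 (invoked 4) maxes components and bumps W0 → (2, 0, 1, 0)
from VC(e7)=(0, 1, 2, 0), e9 (invoked 15) maxes components and bumps W2 → (0, 1, 3, 0)
from VC(e3)=(2, 0, 1, 0), e8 (invoked 13) maxes components and bumps W0 → (3, 0, 1, 0)
target: VC(e8) = (3, 0, 1, 0)

(3, 0, 1, 0)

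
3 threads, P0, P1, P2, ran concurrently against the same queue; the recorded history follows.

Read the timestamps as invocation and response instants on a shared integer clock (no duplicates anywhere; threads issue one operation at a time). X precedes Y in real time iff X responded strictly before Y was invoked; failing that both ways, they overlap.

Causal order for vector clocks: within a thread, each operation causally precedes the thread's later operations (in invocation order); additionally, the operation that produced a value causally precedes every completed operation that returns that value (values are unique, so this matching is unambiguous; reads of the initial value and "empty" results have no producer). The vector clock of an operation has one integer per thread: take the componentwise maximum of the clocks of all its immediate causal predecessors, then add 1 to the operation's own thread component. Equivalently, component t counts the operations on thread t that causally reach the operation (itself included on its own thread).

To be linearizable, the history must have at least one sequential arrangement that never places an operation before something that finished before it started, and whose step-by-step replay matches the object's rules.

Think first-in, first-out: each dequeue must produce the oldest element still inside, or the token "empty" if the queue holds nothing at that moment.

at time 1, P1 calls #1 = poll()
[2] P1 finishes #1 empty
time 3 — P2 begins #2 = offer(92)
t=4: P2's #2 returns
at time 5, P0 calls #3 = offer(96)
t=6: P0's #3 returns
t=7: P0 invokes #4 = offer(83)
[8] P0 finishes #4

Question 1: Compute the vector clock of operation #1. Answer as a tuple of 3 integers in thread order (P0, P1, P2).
(0, 1, 0)

root op #2, invoked 3: fresh clock plus P2's own tick → (0, 0, 1)
root op #1, invoked 1: fresh clock plus P1's own tick → (0, 1, 0)
root op #3, invoked 5: fresh clock plus P0's own tick → (1, 0, 0)
VC(#4, invoked at 7): max of VC(#3)=(1, 0, 0), then +1 on thread P0 → (2, 0, 0)
target: VC(#1) = (0, 1, 0)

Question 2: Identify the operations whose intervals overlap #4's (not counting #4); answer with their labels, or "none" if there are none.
none

concurrent with #4 ([7,8]): every op whose interval crosses 7..8
#1 [1,2]: before
#2 [3,4]: before
#3 [5,6]: before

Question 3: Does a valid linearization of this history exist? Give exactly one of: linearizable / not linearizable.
linearizable

one valid linearization: #1, #2, #3, #4
after step 1 (#1 poll() → empty): queue <>
after step 2 (#2 offer(92)): queue <92>
after step 3 (#3 offer(96)): queue <92,96>
after step 4 (#4 offer(83)): queue <92,96,83>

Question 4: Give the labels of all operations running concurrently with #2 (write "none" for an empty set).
none

#2 spans [3,4]; an op avoiding the whole window 3..4 is ordered, any other is concurrent
#1 [1,2]: before
#3 [5,6]: after
#4 [7,8]: after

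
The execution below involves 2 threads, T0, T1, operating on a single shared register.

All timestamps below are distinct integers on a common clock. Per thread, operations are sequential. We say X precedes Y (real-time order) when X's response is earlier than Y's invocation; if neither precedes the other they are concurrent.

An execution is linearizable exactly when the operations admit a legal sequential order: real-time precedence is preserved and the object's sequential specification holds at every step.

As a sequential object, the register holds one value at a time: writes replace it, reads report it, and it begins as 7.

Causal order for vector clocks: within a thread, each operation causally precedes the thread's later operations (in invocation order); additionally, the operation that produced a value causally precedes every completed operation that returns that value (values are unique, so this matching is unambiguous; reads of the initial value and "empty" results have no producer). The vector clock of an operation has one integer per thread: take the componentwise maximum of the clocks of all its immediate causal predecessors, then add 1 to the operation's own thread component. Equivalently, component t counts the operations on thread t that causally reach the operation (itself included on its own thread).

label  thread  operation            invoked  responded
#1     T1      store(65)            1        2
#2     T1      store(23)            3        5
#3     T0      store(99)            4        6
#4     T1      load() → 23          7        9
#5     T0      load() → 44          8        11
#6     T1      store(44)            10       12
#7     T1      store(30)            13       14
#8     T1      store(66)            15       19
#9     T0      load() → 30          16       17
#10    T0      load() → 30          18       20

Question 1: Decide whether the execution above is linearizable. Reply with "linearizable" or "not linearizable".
linearizable

one valid linearization: #1, #3, #2, #4, #6, #5, #7, #9, #10, #8
step 1: #1 store(65) — value 65
step 2: #3 store(99) — value 99
step 3: #2 store(23) — value 23
step 4: #4 load() → 23 — value 23
step 5: #6 store(44) — value 44
step 6: #5 load() → 44 — value 44
step 7: #7 store(30) — value 30
step 8: #9 load() → 30 — value 30
step 9: #10 load() → 30 — value 30
step 10: #8 store(66) — value 66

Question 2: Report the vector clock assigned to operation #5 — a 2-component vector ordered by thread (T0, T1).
Answer: (2, 4)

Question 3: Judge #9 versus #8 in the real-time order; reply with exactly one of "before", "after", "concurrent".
Answer: concurrent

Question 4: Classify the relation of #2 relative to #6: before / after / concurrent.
Answer: before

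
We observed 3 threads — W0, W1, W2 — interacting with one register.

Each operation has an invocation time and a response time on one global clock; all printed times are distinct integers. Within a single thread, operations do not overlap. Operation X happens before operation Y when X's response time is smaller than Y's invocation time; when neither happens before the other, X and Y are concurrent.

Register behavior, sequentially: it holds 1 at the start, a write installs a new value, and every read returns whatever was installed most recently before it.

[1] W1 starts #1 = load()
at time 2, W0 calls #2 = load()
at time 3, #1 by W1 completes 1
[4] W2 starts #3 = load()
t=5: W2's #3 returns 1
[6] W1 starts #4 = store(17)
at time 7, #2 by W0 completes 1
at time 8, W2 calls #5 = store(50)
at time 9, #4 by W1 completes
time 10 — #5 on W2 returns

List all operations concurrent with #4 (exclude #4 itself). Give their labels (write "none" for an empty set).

#4 spans [6,9]; an op avoiding the whole window 6..9 is ordered, any other is concurrent
#1 [1,3]: before
#2 [2,7]: concurrent
#3 [4,5]: before
#5 [8,10]: concurrent

#2, #5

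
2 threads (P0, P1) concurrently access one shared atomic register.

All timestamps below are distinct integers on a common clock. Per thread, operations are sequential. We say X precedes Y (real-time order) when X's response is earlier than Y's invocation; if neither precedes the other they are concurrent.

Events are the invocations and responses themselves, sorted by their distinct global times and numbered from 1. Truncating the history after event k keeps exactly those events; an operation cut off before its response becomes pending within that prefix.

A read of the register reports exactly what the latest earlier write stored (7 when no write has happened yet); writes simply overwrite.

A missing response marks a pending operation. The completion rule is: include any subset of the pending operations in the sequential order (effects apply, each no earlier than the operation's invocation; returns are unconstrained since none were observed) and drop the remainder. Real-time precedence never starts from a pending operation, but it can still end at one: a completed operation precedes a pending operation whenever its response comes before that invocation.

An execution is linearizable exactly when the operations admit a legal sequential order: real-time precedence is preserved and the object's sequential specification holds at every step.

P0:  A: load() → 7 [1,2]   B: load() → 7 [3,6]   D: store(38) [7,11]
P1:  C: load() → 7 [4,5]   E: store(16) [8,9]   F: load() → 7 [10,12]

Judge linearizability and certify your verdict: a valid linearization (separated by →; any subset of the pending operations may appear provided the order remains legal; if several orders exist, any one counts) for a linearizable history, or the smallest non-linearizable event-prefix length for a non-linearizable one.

not linearizable — minimal violating prefix: 12 events

events 1..11 are fine; event 12 — the response of F at time 12 — makes the prefix non-linearizable
6 orders of the 6 completed atomic register ops respect real time; none is legal
sample order A, B, C, D, E, F stalls at step 6 — F load() → 7 has no legal effect
sample order A, B, C, E, D, F stalls at step 6 — F load() → 7 has no legal effect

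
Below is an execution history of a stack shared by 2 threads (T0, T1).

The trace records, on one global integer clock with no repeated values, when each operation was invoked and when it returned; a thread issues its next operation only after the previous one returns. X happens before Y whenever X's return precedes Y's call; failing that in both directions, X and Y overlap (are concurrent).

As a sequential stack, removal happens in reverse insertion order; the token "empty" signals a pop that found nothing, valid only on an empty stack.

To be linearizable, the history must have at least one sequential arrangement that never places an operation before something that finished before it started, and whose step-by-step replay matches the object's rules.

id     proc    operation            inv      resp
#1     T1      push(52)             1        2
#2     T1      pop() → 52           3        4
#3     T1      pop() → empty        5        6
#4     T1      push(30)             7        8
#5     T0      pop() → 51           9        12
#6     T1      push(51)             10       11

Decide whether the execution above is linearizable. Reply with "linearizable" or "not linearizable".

one valid linearization: #1, #2, #3, #4, #6, #5
step 1: #1 push(52) — stack <52>
step 2: #2 pop() → 52 — stack <>
step 3: #3 pop() → empty — stack <>
step 4: #4 push(30) — stack <30>
step 5: #6 push(51) — stack <30,51>
step 6: #5 pop() → 51 — stack <30>

linearizable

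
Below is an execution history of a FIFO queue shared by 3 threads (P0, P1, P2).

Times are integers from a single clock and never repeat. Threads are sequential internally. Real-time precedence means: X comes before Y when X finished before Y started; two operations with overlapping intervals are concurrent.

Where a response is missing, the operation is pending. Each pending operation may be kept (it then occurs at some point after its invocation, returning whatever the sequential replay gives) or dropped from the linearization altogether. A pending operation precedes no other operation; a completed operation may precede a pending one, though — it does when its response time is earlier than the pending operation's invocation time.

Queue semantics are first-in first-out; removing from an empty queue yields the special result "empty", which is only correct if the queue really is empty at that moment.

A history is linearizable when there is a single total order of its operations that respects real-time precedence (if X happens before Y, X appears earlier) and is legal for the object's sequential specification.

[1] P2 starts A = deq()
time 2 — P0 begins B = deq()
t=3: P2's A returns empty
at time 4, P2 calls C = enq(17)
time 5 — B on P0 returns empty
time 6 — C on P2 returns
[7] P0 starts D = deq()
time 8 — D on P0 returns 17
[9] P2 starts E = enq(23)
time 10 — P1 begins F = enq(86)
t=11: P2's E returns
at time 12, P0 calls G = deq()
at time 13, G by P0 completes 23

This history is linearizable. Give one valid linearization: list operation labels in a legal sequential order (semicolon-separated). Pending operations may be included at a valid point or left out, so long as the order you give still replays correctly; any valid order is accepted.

step 1: A deq() → empty — queue <>
step 2: B deq() → empty — queue <>
step 3: C enq(17) — queue <17>
step 4: D deq() → 17 — queue <>
step 5: E enq(23) — queue <23>
step 6: F enq(86) (pending, included) — queue <23,86>
step 7: G deq() → 23 — queue <86>

A; B; C; D; E; F; G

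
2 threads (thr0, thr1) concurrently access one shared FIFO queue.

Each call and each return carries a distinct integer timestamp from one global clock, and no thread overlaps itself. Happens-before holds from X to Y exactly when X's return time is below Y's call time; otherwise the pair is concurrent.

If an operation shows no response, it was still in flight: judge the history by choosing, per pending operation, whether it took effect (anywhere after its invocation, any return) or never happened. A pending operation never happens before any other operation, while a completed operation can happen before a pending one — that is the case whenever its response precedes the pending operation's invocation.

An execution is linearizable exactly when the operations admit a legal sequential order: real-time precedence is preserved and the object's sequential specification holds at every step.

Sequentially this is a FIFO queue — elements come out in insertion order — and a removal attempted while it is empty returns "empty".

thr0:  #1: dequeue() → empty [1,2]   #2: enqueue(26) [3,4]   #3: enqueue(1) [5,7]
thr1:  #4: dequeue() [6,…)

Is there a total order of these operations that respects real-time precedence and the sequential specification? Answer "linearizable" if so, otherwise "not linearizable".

linearizable

witness order: #1, #2, #3
after step 1 (#1 dequeue() → empty): queue <>
after step 2 (#2 enqueue(26)): queue <26>
after step 3 (#3 enqueue(1)): queue <26,1>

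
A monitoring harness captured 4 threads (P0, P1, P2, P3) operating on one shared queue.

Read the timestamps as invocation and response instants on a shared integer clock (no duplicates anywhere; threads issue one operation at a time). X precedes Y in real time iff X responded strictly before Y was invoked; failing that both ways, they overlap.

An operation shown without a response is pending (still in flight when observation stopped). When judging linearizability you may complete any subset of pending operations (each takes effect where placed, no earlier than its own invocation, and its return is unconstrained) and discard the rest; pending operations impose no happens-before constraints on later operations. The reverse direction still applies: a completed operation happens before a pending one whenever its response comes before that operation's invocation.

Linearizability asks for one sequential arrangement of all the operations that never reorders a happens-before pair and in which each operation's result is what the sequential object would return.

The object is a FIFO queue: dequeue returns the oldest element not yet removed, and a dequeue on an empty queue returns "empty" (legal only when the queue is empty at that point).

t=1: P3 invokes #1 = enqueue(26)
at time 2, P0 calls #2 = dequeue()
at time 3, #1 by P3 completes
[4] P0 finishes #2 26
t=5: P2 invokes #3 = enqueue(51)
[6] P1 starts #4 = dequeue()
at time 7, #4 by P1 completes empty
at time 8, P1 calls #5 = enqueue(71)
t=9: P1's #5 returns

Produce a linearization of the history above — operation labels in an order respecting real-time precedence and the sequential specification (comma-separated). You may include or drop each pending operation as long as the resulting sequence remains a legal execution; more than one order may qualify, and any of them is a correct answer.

#1, #2, #4, #3, #5

1. #1 enqueue(26), leaving queue <26>
2. #2 dequeue() → 26, leaving queue <>
3. #4 dequeue() → empty, leaving queue <>
4. #3 enqueue(51) (pending, included), leaving queue <51>
5. #5 enqueue(71), leaving queue <51,71>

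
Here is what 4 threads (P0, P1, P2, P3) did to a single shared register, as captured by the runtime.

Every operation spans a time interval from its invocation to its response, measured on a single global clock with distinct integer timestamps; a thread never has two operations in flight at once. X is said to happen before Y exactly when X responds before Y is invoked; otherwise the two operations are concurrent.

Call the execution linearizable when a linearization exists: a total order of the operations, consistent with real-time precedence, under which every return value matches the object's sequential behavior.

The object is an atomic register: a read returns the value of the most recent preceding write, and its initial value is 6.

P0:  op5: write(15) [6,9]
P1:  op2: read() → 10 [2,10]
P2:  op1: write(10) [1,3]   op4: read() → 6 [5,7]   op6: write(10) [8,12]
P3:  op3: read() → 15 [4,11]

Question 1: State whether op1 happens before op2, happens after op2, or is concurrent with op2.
op1 spans [1,3], op2 spans [2,10]
the intervals overlap in both directions

concurrent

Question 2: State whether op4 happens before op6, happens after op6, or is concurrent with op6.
op4 spans [5,7], op6 spans [8,12]
resp(op4)=7 < inv(op6)=8

before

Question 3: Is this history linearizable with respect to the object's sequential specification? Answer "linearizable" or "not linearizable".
already the first 7 events (up to op4's response at time 7) admit no linearization; the first 6 still do
exhaustive check: the 2 completed register ops admit one real-time order; illegal
every completion of the 3 pending operations (op2, op3, op5) was checked; none linearizes
take op1, op4 (pending dropped): step 2 already fails, because op4 read() → 6 cannot occur there

not linearizable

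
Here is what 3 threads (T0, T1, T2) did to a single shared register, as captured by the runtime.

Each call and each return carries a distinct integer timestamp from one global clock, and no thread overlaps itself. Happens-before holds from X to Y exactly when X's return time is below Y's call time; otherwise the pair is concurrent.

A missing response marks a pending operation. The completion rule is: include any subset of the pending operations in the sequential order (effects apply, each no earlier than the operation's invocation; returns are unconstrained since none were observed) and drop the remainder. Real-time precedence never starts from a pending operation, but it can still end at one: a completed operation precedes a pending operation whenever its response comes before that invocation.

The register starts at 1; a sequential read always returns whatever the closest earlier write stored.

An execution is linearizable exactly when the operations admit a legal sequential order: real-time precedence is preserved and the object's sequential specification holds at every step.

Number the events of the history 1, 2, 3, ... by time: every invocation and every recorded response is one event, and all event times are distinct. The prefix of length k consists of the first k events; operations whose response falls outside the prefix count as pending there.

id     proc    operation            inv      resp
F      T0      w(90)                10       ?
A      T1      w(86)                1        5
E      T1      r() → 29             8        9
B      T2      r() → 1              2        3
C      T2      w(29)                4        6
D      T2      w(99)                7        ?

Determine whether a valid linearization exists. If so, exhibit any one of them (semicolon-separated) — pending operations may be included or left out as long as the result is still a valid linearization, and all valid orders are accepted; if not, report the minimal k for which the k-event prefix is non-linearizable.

linearizable — witness: B; A; C; E

step 1: B r() → 1 — value 1
step 2: A w(86) — value 86
step 3: C w(29) — value 29
step 4: E r() → 29 — value 29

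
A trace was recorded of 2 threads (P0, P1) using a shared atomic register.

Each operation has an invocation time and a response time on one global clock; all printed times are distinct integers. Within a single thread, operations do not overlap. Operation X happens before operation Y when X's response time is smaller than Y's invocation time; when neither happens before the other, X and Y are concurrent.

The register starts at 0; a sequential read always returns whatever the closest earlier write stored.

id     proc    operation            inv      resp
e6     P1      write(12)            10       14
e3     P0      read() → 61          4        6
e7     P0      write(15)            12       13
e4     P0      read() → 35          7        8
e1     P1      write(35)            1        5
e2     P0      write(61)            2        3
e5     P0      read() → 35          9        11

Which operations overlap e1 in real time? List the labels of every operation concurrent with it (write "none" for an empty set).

concurrent with e1 ([1,5]): every op whose interval crosses 1..5
e2 [2,3]: concurrent
e3 [4,6]: concurrent
e4 [7,8]: after
e5 [9,11]: after
e6 [10,14]: after
e7 [12,13]: after

e2, e3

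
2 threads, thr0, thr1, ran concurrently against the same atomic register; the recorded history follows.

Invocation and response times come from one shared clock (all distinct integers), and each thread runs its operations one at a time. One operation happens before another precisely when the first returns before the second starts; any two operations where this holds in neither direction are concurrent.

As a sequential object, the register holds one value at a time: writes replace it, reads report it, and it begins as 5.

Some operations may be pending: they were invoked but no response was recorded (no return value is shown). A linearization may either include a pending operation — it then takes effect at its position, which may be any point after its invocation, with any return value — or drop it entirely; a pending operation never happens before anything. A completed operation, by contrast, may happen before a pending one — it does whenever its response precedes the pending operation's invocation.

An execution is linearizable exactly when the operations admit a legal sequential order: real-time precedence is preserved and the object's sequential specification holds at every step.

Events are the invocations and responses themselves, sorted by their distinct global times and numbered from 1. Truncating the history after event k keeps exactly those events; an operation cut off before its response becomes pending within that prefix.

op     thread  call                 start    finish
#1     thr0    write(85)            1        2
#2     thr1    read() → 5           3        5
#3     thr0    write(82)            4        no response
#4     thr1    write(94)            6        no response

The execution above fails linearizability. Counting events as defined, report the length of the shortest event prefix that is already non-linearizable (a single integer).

a valid linearization of events 1..4 exists, for instance #1:
step 1: #1 write(85) — value 85
include event 5 — #2 responding at 5 — and every candidate order breaks
no completion choice of the 1 pending operation (#3) rescues it — every subset was tried
take #1, #2 (pending dropped): step 2 already fails, because #2 read() → 5 cannot occur there

5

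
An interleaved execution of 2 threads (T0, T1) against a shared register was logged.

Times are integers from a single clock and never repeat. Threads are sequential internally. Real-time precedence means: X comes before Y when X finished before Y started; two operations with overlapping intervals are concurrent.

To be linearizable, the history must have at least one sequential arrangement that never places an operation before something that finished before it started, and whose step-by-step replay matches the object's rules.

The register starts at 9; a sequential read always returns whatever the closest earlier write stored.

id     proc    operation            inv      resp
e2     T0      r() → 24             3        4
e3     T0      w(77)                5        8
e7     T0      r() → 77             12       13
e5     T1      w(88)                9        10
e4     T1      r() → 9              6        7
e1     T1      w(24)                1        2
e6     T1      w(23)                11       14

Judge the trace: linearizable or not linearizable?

not linearizable

through event 6 a valid linearization exists; event 7 (e4 responding at time 7) ends that
one real-time candidate order over the 3 completed operations — the register replay rejects it
include/drop combinations of the 1 pending operation (e3) were all tried; none helps
take e1, e2, e4 (pending dropped): step 3 already fails, because e4 r() → 9 cannot occur there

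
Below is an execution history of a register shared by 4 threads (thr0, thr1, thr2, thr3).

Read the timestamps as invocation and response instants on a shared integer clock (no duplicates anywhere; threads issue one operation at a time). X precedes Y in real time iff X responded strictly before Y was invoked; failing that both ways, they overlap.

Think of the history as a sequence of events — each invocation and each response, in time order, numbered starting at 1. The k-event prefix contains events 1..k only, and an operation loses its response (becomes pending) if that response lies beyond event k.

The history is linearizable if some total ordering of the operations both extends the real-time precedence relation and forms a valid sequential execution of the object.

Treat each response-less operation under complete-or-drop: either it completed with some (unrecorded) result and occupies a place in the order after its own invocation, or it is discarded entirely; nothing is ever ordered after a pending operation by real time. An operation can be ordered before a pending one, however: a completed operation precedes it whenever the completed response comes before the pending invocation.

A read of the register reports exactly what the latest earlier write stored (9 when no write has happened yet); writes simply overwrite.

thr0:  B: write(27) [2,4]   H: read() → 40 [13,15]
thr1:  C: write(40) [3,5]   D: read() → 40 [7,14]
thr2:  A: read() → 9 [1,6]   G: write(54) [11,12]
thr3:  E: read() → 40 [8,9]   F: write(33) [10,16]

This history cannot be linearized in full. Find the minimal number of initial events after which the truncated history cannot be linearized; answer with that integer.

one valid order for events 1..14 is A, B, C, D, E, F, G:
1. A read() → 9, leaving value 9
2. B write(27), leaving value 27
3. C write(40), leaving value 40
4. D read() → 40, leaving value 40
5. E read() → 40, leaving value 40
6. F write(33) (pending, included), leaving value 33
7. G write(54), leaving value 54
event 15 — H's response, time 15 — after it, nothing linearizes
every completion of the 1 pending operation (F) was checked; none linearizes
e.g. A, B, C, D, E, G, H (pending dropped): illegal at step 7, since H read() → 40 cannot apply there
e.g. A, B, C, E, D, G, H (pending dropped): illegal at step 7, since H read() → 40 cannot apply there

15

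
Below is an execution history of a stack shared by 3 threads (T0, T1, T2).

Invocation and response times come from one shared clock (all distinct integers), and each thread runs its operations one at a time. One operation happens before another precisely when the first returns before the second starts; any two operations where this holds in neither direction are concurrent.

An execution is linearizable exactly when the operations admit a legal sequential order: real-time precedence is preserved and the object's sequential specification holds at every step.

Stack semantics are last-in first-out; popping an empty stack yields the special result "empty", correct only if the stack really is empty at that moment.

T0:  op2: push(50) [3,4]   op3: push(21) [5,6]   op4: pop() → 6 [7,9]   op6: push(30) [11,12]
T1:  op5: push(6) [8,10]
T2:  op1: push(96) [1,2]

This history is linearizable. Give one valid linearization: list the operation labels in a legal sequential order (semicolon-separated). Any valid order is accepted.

1. op1 push(96), leaving stack <96>
2. op2 push(50), leaving stack <96,50>
3. op3 push(21), leaving stack <96,50,21>
4. op5 push(6), leaving stack <96,50,21,6>
5. op4 pop() → 6, leaving stack <96,50,21>
6. op6 push(30), leaving stack <96,50,21,30>

op1; op2; op3; op5; op4; op6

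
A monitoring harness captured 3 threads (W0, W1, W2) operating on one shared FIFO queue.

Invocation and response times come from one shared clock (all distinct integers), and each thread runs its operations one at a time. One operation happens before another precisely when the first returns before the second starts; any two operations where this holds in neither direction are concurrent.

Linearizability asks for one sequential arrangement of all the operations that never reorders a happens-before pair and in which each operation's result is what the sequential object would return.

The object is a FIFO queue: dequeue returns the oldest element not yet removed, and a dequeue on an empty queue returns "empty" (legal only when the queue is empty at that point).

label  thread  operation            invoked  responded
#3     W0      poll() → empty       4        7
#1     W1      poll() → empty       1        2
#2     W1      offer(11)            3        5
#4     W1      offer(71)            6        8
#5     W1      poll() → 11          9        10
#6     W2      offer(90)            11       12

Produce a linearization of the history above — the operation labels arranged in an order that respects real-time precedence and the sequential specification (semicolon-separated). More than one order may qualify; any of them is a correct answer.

1. #1 poll() → empty, leaving queue <>
2. #3 poll() → empty, leaving queue <>
3. #2 offer(11), leaving queue <11>
4. #4 offer(71), leaving queue <11,71>
5. #5 poll() → 11, leaving queue <71>
6. #6 offer(90), leaving queue <71,90>

#1; #3; #2; #4; #5; #6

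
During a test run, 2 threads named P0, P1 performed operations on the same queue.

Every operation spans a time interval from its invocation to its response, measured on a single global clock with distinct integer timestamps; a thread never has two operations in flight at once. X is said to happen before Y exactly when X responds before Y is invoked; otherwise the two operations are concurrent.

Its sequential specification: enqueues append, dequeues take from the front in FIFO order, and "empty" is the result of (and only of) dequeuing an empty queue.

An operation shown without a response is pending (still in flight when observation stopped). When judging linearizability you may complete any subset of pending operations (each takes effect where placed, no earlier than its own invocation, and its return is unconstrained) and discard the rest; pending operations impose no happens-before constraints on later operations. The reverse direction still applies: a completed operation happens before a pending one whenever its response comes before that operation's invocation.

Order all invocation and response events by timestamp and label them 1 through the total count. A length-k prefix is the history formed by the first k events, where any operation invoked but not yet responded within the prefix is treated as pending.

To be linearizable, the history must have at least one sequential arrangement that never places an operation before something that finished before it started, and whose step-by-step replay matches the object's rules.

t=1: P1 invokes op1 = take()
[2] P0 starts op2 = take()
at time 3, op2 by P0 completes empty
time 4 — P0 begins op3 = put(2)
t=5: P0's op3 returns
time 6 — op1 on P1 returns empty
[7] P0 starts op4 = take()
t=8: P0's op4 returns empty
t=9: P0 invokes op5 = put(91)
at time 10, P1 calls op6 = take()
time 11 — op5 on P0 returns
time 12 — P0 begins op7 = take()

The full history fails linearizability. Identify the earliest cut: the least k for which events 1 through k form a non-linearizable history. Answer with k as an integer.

events 1..7 are linearizable; a witness order is op1, op2, op3:
1. op1 take() → empty, leaving queue <>
2. op2 take() → empty, leaving queue <>
3. op3 put(2), leaving queue <2>
at event 8 (op4's time-8 response) nothing linearizes any more
for example op1, op2, op3, op4 fails at step 4: op4 take() → empty is not legal there
for example op2, op1, op3, op4 fails at step 4: op4 take() → empty is not legal there

8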